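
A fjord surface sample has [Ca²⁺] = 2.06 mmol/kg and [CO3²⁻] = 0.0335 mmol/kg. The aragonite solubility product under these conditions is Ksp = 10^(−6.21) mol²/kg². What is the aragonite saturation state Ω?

Ksp = 10^(−6.21) = 6.166×10^-7
Ω = [Ca²⁺][CO3²⁻]/Ksp = (2.06×10^-3)(0.0335×10^-3) / 6.166×10^-7 = 0.112

Ω = 0.112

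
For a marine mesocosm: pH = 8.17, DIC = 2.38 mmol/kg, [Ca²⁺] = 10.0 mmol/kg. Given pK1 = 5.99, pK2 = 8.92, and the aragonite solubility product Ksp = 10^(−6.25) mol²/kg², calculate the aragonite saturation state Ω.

α₂ = 1 / (1 + [H⁺]/K2 + [H⁺]²/(K1K2)) = 1 / (1 + 10^+0.75 + 10^-1.43)
   = 1 / (1 + 5.6234 + 0.037154) = 1/6.6606 = 0.1501
[CO3²⁻] = α₂ × DIC = 0.1501 × 2.38 = 0.3573 mmol/kg
Ksp = 10^(−6.25) = 5.623×10^-7
Ω = [Ca²⁺][CO3²⁻]/Ksp = (10.0×10^-3)(3.573×10^-4) / 5.623×10^-7 = 6.35

Ω = 6.35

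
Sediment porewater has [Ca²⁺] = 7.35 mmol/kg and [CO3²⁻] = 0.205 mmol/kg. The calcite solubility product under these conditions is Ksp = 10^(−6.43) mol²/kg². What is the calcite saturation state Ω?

Ksp = 10^(−6.43) = 3.715×10^-7
Ω = [Ca²⁺][CO3²⁻]/Ksp = (7.35×10^-3)(0.205×10^-3) / 3.715×10^-7 = 4.06

Ω = 4.06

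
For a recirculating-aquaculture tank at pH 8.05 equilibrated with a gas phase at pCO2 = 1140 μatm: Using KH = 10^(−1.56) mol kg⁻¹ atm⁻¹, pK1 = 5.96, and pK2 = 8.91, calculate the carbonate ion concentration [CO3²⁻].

[CO2*] = KH · pCO2 = 10^(−1.56) × 1140×10^-6 = 3.140×10^-5 mol/kg
α₀ = 1/(1 + K1/[H⁺] + K1K2/[H⁺]²) = 1/(1 + 10^+2.09 + 10^+1.23) = 0.007092
DIC = [CO2*]/α₀ = 3.140×10^-5 / 0.007092 = 4.427 mmol/kg
[CO3²⁻] = α₂·DIC; α₂ = 0.1204, so [CO3²⁻] = 0.1204 × 4.427 = 0.533 mmol/kg

[CO3²⁻] = 0.533 mmol/kg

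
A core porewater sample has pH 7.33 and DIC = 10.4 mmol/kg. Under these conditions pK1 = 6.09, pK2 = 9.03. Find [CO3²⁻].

α₂ = 1 / (1 + [H⁺]/K2 + [H⁺]²/(K1K2)) = 1 / (1 + 10^+1.70 + 10^+0.46)
   = 1 / (1 + 50.119 + 2.8840) = 1/54.003 = 0.01852
[CO3²⁻] = α₂ × DIC = 0.01852 × 10.4 = 0.193 mmol/kg

[CO3²⁻] = 0.193 mmol/kg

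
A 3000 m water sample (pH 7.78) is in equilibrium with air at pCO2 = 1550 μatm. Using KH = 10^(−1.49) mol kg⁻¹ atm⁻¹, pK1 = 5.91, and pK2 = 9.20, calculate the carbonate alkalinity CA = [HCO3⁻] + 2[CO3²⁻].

[CO2*] = KH · pCO2 = 10^(−1.49) × 1550×10^-6 = 5.016×10^-5 mol/kg
α₀ = 1/(1 + K1/[H⁺] + K1K2/[H⁺]²) = 1/(1 + 10^+1.87 + 10^+0.45) = 0.01283
DIC = [CO2*]/α₀ = 5.016×10^-5 / 0.01283 = 3.910 mmol/kg
CA = (α₁ + 2α₂)·DIC = (0.9510 + 2×0.03616) × 3.910 = 4.00 mmol/kg

CA = 4.00 mmol/kg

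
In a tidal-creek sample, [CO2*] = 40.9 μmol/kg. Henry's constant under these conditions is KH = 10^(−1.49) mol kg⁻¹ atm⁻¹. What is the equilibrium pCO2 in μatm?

KH = 10^(−1.49) = 3.236×10^-2 mol kg⁻¹ atm⁻¹
pCO2 = [CO2*]/KH = 40.9×10^-6 / 3.236×10^-2 = 1.26×10^-3 atm = 1260 μatm

pCO2 = 1260 μatm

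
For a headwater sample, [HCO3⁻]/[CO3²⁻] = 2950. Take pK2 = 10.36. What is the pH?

pH = 6.89

From K2 = [H⁺][CO3²⁻]/[HCO3⁻]:  pH = pK2 − log₁₀([HCO3⁻]/[CO3²⁻])
log₁₀(2950) = +3.470
pH = 10.36 − (+3.470) = 6.89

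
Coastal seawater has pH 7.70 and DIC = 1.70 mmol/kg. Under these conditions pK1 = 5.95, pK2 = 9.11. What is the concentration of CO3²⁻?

[CO3²⁻] = 0.0626 mmol/kg

α₂ = 1 / (1 + [H⁺]/K2 + [H⁺]²/(K1K2)) = 1 / (1 + 10^+1.41 + 10^-0.34)
   = 1 / (1 + 25.704 + 0.45709) = 1/27.161 = 0.03682
[CO3²⁻] = α₂ × DIC = 0.03682 × 1.70 = 0.0626 mmol/kg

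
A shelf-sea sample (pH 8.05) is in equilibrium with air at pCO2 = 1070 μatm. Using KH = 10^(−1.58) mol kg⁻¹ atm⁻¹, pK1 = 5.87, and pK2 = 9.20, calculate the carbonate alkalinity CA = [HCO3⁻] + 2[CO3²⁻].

[CO2*] = KH · pCO2 = 10^(−1.58) × 1070×10^-6 = 2.814×10^-5 mol/kg
α₀ = 1/(1 + K1/[H⁺] + K1K2/[H⁺]²) = 1/(1 + 10^+2.18 + 10^+1.03) = 0.006132
DIC = [CO2*]/α₀ = 2.814×10^-5 / 0.006132 = 4.589 mmol/kg
CA = (α₁ + 2α₂)·DIC = (0.9282 + 2×0.06571) × 4.589 = 4.86 mmol/kg

CA = 4.86 mmol/kg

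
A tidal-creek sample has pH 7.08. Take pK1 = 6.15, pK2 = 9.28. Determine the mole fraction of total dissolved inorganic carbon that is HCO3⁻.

α₁ = 1 / (1 + [H⁺]/K1 + K2/[H⁺]) = 1 / (1 + 10^-0.93 + 10^-2.20)
   = 1 / (1 + 0.11749 + 0.0063096) = 1/1.1238 = 0.8898

α₁ = 0.890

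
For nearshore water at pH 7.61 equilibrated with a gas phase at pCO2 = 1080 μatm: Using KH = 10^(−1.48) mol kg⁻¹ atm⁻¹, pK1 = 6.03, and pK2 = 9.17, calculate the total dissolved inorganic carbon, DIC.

DIC = 1.43 mmol/kg

[CO2*] = KH · pCO2 = 10^(−1.48) × 1080×10^-6 = 3.576×10^-5 mol/kg
α₀ = 1/(1 + K1/[H⁺] + K1K2/[H⁺]²) = 1/(1 + 10^+1.58 + 10^+0.02) = 0.02496
DIC = [CO2*]/α₀ = 3.576×10^-5 / 0.02496 = 1.43 mmol/kg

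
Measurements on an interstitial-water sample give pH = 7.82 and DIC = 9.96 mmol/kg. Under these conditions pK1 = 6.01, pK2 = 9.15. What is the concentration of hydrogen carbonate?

α₁ = 1 / (1 + [H⁺]/K1 + K2/[H⁺]) = 1 / (1 + 10^-1.81 + 10^-1.33)
   = 1 / (1 + 0.015488 + 0.046774) = 1/1.0623 = 0.9414
[HCO3⁻] = α₁ × DIC = 0.9414 × 9.96 = 9.38 mmol/kg

[HCO3⁻] = 9.38 mmol/kg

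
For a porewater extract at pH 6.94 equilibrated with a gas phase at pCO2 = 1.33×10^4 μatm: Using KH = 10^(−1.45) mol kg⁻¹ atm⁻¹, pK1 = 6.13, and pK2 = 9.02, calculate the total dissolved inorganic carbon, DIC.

DIC = 3.54 mmol/kg

[CO2*] = KH · pCO2 = 10^(−1.45) × 1.33×10^4×10^-6 = 4.719×10^-4 mol/kg
α₀ = 1/(1 + K1/[H⁺] + K1K2/[H⁺]²) = 1/(1 + 10^+0.81 + 10^-1.27) = 0.1332
DIC = [CO2*]/α₀ = 4.719×10^-4 / 0.1332 = 3.54 mmol/kg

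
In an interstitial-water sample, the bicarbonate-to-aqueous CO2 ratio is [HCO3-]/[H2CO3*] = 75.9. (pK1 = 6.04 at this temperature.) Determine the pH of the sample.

From K1 = [H⁺][HCO3-]/[H2CO3*]:  pH = pK1 + log₁₀([HCO3-]/[H2CO3*])
log₁₀(75.9) = +1.880
pH = 6.04 + (+1.880) = 7.92

pH = 7.92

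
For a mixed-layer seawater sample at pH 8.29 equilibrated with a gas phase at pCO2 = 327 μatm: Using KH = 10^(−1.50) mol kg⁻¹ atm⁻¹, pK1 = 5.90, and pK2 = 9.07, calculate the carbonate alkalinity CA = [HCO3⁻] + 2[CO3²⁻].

CA = 3.38 mmol/kg

[CO2*] = KH · pCO2 = 10^(−1.50) × 327×10^-6 = 1.034×10^-5 mol/kg
α₀ = 1/(1 + K1/[H⁺] + K1K2/[H⁺]²) = 1/(1 + 10^+2.39 + 10^+1.61) = 0.003482
DIC = [CO2*]/α₀ = 1.034×10^-5 / 0.003482 = 2.970 mmol/kg
CA = (α₁ + 2α₂)·DIC = (0.8547 + 2×0.1418) × 2.970 = 3.38 mmol/kg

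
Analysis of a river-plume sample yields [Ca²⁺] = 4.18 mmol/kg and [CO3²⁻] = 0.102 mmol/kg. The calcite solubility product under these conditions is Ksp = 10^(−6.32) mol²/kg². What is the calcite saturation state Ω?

Ksp = 10^(−6.32) = 4.786×10^-7
Ω = [Ca²⁺][CO3²⁻]/Ksp = (4.18×10^-3)(0.102×10^-3) / 4.786×10^-7 = 0.891

Ω = 0.891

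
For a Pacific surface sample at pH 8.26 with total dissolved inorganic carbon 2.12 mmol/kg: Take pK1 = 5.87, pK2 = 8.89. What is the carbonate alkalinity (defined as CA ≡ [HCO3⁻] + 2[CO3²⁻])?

CA = 2.51 mmol/kg

CA = [HCO3⁻] + 2[CO3²⁻] = (α₁ + 2α₂)·DIC
At pH 8.26: [H⁺]/K1 = 10^-2.39 = 0.0040738, K2/[H⁺] = 10^-0.63 = 0.23442
α₁ = 1/(1 + 0.0040738 + 0.23442) = 1/1.2385 = 0.8074; α₂ = α₁·K2/[H⁺] = 0.1893
α₁ + 2α₂ = 1.1860
CA = 1.1860 × 2.12 = 2.51 mmol/kg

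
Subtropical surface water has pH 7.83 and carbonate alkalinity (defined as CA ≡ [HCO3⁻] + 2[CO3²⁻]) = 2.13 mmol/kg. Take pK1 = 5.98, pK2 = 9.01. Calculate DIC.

DIC = 2.03 mmol/kg

CA = [HCO3⁻] + 2[CO3²⁻] = (α₁ + 2α₂)·DIC
At pH 7.83: [H⁺]/K1 = 10^-1.85 = 0.014125, K2/[H⁺] = 10^-1.18 = 0.066069
α₁ = 1/(1 + 0.014125 + 0.066069) = 1/1.0802 = 0.9258; α₂ = α₁·K2/[H⁺] = 0.06116
α₁ + 2α₂ = 1.0481
DIC = CA / (α₁ + 2α₂) = 2.13 / 1.0481 = 2.03 mmol/kg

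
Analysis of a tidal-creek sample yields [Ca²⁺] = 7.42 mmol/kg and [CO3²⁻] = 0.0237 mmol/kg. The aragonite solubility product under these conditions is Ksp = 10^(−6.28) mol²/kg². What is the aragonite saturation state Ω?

Ksp = 10^(−6.28) = 5.248×10^-7
Ω = [Ca²⁺][CO3²⁻]/Ksp = (7.42×10^-3)(0.0237×10^-3) / 5.248×10^-7 = 0.335

Ω = 0.335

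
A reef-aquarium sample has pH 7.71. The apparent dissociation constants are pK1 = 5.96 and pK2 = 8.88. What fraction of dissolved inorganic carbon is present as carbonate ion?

α₂ = 1 / (1 + [H⁺]/K2 + [H⁺]²/(K1K2)) = 1 / (1 + 10^+1.17 + 10^-0.58)
   = 1 / (1 + 14.791 + 0.26303) = 1/16.054 = 0.06229

α₂ = 0.0623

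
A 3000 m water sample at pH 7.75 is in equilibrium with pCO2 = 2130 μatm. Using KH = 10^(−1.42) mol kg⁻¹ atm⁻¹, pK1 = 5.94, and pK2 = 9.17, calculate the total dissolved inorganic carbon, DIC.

[CO2*] = KH · pCO2 = 10^(−1.42) × 2130×10^-6 = 8.098×10^-5 mol/kg
α₀ = 1/(1 + K1/[H⁺] + K1K2/[H⁺]²) = 1/(1 + 10^+1.81 + 10^+0.39) = 0.01470
DIC = [CO2*]/α₀ = 8.098×10^-5 / 0.01470 = 5.51 mmol/kg

DIC = 5.51 mmol/kg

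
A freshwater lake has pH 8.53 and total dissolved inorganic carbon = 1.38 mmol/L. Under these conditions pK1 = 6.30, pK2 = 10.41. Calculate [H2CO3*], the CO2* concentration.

α₀ = 1 / (1 + K1/[H⁺] + K1K2/[H⁺]²) = 1 / (1 + 10^+2.23 + 10^+0.35)
   = 1 / (1 + 169.82 + 2.2387) = 1/173.06 = 0.005778
[CO2*] = α₀ × DIC = 0.005778 × 1.38 = 0.00797 mmol/L = 7.97 μmol/L

[CO2*] = 7.97 μmol/L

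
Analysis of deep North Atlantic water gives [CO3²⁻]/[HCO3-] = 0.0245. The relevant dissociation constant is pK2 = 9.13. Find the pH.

pH = 7.52

From K2 = [H⁺][CO3²⁻]/[HCO3-]:  pH = pK2 + log₁₀([CO3²⁻]/[HCO3-])
log₁₀(0.0245) = -1.611
pH = 9.13 + (-1.611) = 7.52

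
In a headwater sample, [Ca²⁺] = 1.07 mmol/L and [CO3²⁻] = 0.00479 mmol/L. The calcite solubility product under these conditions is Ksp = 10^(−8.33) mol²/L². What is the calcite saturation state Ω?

Ω = 1.10

Ksp = 10^(−8.33) = 4.677×10^-9
Ω = [Ca²⁺][CO3²⁻]/Ksp = (1.07×10^-3)(0.00479×10^-3) / 4.677×10^-9 = 1.10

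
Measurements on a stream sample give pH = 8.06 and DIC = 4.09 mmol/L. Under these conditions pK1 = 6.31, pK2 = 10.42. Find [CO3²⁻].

[CO3²⁻] = 17.5 μmol/L

α₂ = 1 / (1 + [H⁺]/K2 + [H⁺]²/(K1K2)) = 1 / (1 + 10^+2.36 + 10^+0.61)
   = 1 / (1 + 229.09 + 4.0738) = 1/234.16 = 0.004271
[CO3²⁻] = α₂ × DIC = 0.004271 × 4.09 = 0.0175 mmol/L = 17.5 μmol/L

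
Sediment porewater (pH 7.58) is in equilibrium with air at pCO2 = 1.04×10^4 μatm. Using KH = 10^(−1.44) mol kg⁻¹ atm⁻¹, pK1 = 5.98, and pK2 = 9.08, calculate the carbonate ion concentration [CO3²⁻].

[CO2*] = KH · pCO2 = 10^(−1.44) × 1.04×10^4×10^-6 = 3.776×10^-4 mol/kg
α₀ = 1/(1 + K1/[H⁺] + K1K2/[H⁺]²) = 1/(1 + 10^+1.60 + 10^+0.10) = 0.02377
DIC = [CO2*]/α₀ = 3.776×10^-4 / 0.02377 = 15.89 mmol/kg
[CO3²⁻] = α₂·DIC; α₂ = 0.02992, so [CO3²⁻] = 0.02992 × 15.89 = 0.475 mmol/kg

[CO3²⁻] = 0.475 mmol/kg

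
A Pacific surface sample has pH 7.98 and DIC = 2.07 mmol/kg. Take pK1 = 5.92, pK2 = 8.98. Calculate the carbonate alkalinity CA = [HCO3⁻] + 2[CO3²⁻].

CA = 2.24 mmol/kg

CA = [HCO3⁻] + 2[CO3²⁻] = (α₁ + 2α₂)·DIC
At pH 7.98: [H⁺]/K1 = 10^-2.06 = 0.0087096, K2/[H⁺] = 10^-1.00 = 0.10000
α₁ = 1/(1 + 0.0087096 + 0.10000) = 1/1.1087 = 0.9019; α₂ = α₁·K2/[H⁺] = 0.09019
α₁ + 2α₂ = 1.0823
CA = 1.0823 × 2.07 = 2.24 mmol/kg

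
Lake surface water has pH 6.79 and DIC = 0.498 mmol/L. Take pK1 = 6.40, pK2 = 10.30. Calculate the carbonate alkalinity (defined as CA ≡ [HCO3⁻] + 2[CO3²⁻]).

CA = 0.354 mmol/L

CA = [HCO3⁻] + 2[CO3²⁻] = (α₁ + 2α₂)·DIC
At pH 6.79: [H⁺]/K1 = 10^-0.39 = 0.40738, K2/[H⁺] = 10^-3.51 = 0.00030903
α₁ = 1/(1 + 0.40738 + 0.00030903) = 1/1.4077 = 0.7104; α₂ = α₁·K2/[H⁺] = 0.0002195
α₁ + 2α₂ = 0.7108
CA = 0.7108 × 0.498 = 0.354 mmol/L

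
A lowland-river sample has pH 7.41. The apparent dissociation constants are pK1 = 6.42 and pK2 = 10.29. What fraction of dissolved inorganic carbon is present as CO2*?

α₀ = 0.0927

α₀ = 1 / (1 + K1/[H⁺] + K1K2/[H⁺]²) = 1 / (1 + 10^+0.99 + 10^-1.89)
   = 1 / (1 + 9.7724 + 0.012882) = 1/10.785 = 0.09272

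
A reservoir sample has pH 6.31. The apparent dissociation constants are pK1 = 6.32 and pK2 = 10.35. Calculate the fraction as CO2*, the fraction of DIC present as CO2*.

α₀ = 0.506

α₀ = 1 / (1 + K1/[H⁺] + K1K2/[H⁺]²) = 1 / (1 + 10^-0.01 + 10^-4.05)
   = 1 / (1 + 0.97724 + 8.9125×10^-5) = 1/1.9773 = 0.5057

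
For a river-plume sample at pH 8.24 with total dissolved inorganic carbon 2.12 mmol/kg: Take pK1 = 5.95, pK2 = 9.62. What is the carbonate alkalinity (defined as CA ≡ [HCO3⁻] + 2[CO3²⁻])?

CA = 2.19 mmol/kg

CA = [HCO3⁻] + 2[CO3²⁻] = (α₁ + 2α₂)·DIC
At pH 8.24: [H⁺]/K1 = 10^-2.29 = 0.0051286, K2/[H⁺] = 10^-1.38 = 0.041687
α₁ = 1/(1 + 0.0051286 + 0.041687) = 1/1.0468 = 0.9553; α₂ = α₁·K2/[H⁺] = 0.03982
α₁ + 2α₂ = 1.0349
CA = 1.0349 × 2.12 = 2.19 mmol/kg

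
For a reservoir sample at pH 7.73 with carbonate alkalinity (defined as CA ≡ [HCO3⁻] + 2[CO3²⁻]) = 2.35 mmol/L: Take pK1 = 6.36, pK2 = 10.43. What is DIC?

CA = [HCO3⁻] + 2[CO3²⁻] = (α₁ + 2α₂)·DIC
At pH 7.73: [H⁺]/K1 = 10^-1.37 = 0.042658, K2/[H⁺] = 10^-2.70 = 0.0019953
α₁ = 1/(1 + 0.042658 + 0.0019953) = 1/1.0447 = 0.9573; α₂ = α₁·K2/[H⁺] = 0.001910
α₁ + 2α₂ = 0.9611
DIC = CA / (α₁ + 2α₂) = 2.35 / 0.9611 = 2.45 mmol/L

DIC = 2.45 mmol/L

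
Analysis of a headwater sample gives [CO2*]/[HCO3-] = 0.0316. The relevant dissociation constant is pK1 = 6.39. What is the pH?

pH = 7.89

From K1 = [H⁺][HCO3-]/[CO2*]:  pH = pK1 − log₁₀([CO2*]/[HCO3-])
log₁₀(0.0316) = -1.500
pH = 6.39 − (-1.500) = 7.89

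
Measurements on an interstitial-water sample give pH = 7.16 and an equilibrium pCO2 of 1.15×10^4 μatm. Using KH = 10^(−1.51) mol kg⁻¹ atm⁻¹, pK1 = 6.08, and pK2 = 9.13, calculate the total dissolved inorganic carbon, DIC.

DIC = 4.67 mmol/kg

[CO2*] = KH · pCO2 = 10^(−1.51) × 1.15×10^4×10^-6 = 3.554×10^-4 mol/kg
α₀ = 1/(1 + K1/[H⁺] + K1K2/[H⁺]²) = 1/(1 + 10^+1.08 + 10^-0.89) = 0.07604
DIC = [CO2*]/α₀ = 3.554×10^-4 / 0.07604 = 4.67 mmol/kg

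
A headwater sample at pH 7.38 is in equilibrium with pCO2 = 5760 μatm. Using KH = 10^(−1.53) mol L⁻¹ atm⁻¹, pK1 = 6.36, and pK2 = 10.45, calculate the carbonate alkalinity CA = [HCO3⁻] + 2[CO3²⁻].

[CO2*] = KH · pCO2 = 10^(−1.53) × 5760×10^-6 = 1.700×10^-4 mol/L
α₀ = 1/(1 + K1/[H⁺] + K1K2/[H⁺]²) = 1/(1 + 10^+1.02 + 10^-2.05) = 0.08711
DIC = [CO2*]/α₀ = 1.700×10^-4 / 0.08711 = 1.952 mmol/L
CA = (α₁ + 2α₂)·DIC = (0.9121 + 2×0.0007763) × 1.952 = 1.78 mmol/L

CA = 1.78 mmol/L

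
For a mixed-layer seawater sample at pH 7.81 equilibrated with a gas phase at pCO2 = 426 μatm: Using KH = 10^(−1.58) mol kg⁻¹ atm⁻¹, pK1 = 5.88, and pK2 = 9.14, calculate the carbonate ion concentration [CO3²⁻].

[CO3²⁻] = 0.0446 mmol/kg

[CO2*] = KH · pCO2 = 10^(−1.58) × 426×10^-6 = 1.120×10^-5 mol/kg
α₀ = 1/(1 + K1/[H⁺] + K1K2/[H⁺]²) = 1/(1 + 10^+1.93 + 10^+0.60) = 0.01110
DIC = [CO2*]/α₀ = 1.120×10^-5 / 0.01110 = 1.010 mmol/kg
[CO3²⁻] = α₂·DIC; α₂ = 0.04419, so [CO3²⁻] = 0.04419 × 1.010 = 0.0446 mmol/kg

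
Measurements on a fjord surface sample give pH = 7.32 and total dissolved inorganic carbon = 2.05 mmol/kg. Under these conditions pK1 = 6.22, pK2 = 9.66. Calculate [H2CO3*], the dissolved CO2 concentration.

α₀ = 1 / (1 + K1/[H⁺] + K1K2/[H⁺]²) = 1 / (1 + 10^+1.10 + 10^-1.24)
   = 1 / (1 + 12.589 + 0.057544) = 1/13.647 = 0.07328
[CO2*] = α₀ × DIC = 0.07328 × 2.05 = 0.150 mmol/kg

[CO2*] = 0.150 mmol/kg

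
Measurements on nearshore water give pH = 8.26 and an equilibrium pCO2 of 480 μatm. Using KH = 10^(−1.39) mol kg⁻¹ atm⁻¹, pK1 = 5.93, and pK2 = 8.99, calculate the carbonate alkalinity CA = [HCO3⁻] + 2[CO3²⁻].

[CO2*] = KH · pCO2 = 10^(−1.39) × 480×10^-6 = 1.955×10^-5 mol/kg
α₀ = 1/(1 + K1/[H⁺] + K1K2/[H⁺]²) = 1/(1 + 10^+2.33 + 10^+1.60) = 0.003928
DIC = [CO2*]/α₀ = 1.955×10^-5 / 0.003928 = 4.979 mmol/kg
CA = (α₁ + 2α₂)·DIC = (0.8397 + 2×0.1564) × 4.979 = 5.74 mmol/kg

CA = 5.74 mmol/kg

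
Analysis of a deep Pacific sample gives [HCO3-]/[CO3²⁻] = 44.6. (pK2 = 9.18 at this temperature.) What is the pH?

pH = 7.53

From K2 = [H⁺][CO3²⁻]/[HCO3-]:  pH = pK2 − log₁₀([HCO3-]/[CO3²⁻])
log₁₀(44.6) = +1.649
pH = 9.18 − (+1.649) = 7.53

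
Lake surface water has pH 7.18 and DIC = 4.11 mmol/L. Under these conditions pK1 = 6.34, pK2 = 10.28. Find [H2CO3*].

α₀ = 1 / (1 + K1/[H⁺] + K1K2/[H⁺]²) = 1 / (1 + 10^+0.84 + 10^-2.26)
   = 1 / (1 + 6.9183 + 0.0054954) = 1/7.9238 = 0.1262
[CO2*] = α₀ × DIC = 0.1262 × 4.11 = 0.519 mmol/L

[CO2*] = 0.519 mmol/L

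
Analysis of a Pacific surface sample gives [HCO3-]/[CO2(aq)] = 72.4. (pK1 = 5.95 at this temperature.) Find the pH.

pH = 7.81

From K1 = [H⁺][HCO3-]/[CO2(aq)]:  pH = pK1 + log₁₀([HCO3-]/[CO2(aq)])
log₁₀(72.4) = +1.860
pH = 5.95 + (+1.860) = 7.81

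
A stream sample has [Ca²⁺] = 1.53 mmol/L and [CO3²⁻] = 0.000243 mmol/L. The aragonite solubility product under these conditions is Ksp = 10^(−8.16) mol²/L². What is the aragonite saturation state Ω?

Ω = 0.0537

Ksp = 10^(−8.16) = 6.918×10^-9
Ω = [Ca²⁺][CO3²⁻]/Ksp = (1.53×10^-3)(0.000243×10^-3) / 6.918×10^-9 = 0.0537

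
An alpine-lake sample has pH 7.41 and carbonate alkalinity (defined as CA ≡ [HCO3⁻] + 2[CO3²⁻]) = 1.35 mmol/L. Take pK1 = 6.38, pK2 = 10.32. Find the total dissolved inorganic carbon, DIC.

CA = [HCO3⁻] + 2[CO3²⁻] = (α₁ + 2α₂)·DIC
At pH 7.41: [H⁺]/K1 = 10^-1.03 = 0.093325, K2/[H⁺] = 10^-2.91 = 0.0012303
α₁ = 1/(1 + 0.093325 + 0.0012303) = 1/1.0946 = 0.9136; α₂ = α₁·K2/[H⁺] = 0.001124
α₁ + 2α₂ = 0.9159
DIC = CA / (α₁ + 2α₂) = 1.35 / 0.9159 = 1.47 mmol/L

DIC = 1.47 mmol/L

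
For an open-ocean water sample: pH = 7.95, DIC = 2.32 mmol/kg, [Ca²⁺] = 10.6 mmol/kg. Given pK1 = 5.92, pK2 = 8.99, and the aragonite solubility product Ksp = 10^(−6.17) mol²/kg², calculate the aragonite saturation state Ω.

Ω = 3.01

α₂ = 1 / (1 + [H⁺]/K2 + [H⁺]²/(K1K2)) = 1 / (1 + 10^+1.04 + 10^-0.99)
   = 1 / (1 + 10.965 + 0.10233) = 1/12.067 = 0.08287
[CO3²⁻] = α₂ × DIC = 0.08287 × 2.32 = 0.1923 mmol/kg
Ksp = 10^(−6.17) = 6.761×10^-7
Ω = [Ca²⁺][CO3²⁻]/Ksp = (10.6×10^-3)(1.923×10^-4) / 6.761×10^-7 = 3.01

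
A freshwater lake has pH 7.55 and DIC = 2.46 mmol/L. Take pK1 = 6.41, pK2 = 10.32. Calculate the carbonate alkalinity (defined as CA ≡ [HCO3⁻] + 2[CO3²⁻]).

CA = [HCO3⁻] + 2[CO3²⁻] = (α₁ + 2α₂)·DIC
At pH 7.55: [H⁺]/K1 = 10^-1.14 = 0.072444, K2/[H⁺] = 10^-2.77 = 0.0016982
α₁ = 1/(1 + 0.072444 + 0.0016982) = 1/1.0741 = 0.9310; α₂ = α₁·K2/[H⁺] = 0.001581
α₁ + 2α₂ = 0.9341
CA = 0.9341 × 2.46 = 2.30 mmol/L

CA = 2.30 mmol/L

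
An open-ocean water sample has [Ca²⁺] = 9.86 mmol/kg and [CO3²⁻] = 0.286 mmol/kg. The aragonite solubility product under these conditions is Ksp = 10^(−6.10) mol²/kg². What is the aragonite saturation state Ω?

Ksp = 10^(−6.10) = 7.943×10^-7
Ω = [Ca²⁺][CO3²⁻]/Ksp = (9.86×10^-3)(0.286×10^-3) / 7.943×10^-7 = 3.55

Ω = 3.55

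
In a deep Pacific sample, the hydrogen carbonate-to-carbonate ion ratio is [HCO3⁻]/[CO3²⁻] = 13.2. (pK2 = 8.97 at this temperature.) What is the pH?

From K2 = [H⁺][CO3²⁻]/[HCO3⁻]:  pH = pK2 − log₁₀([HCO3⁻]/[CO3²⁻])
log₁₀(13.2) = +1.121
pH = 8.97 − (+1.121) = 7.85

pH = 7.85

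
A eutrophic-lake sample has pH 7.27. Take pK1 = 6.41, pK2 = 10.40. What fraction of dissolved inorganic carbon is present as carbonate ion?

α₂ = 1 / (1 + [H⁺]/K2 + [H⁺]²/(K1K2)) = 1 / (1 + 10^+3.13 + 10^+2.27)
   = 1 / (1 + 1349.0 + 186.21) = 1/1536.2 = 0.0006510

α₂ = 0.000651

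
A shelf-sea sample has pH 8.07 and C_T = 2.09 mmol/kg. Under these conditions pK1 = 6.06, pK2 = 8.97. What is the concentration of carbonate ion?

[CO3²⁻] = 0.232 mmol/kg

α₂ = 1 / (1 + [H⁺]/K2 + [H⁺]²/(K1K2)) = 1 / (1 + 10^+0.90 + 10^-1.11)
   = 1 / (1 + 7.9433 + 0.077625) = 1/9.0209 = 0.1109
[CO3²⁻] = α₂ × DIC = 0.1109 × 2.09 = 0.232 mmol/kg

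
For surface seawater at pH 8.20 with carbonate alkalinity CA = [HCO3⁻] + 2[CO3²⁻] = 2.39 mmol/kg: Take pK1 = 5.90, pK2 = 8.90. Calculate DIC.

DIC = 2.06 mmol/kg

CA = [HCO3⁻] + 2[CO3²⁻] = (α₁ + 2α₂)·DIC
At pH 8.20: [H⁺]/K1 = 10^-2.30 = 0.0050119, K2/[H⁺] = 10^-0.70 = 0.19953
α₁ = 1/(1 + 0.0050119 + 0.19953) = 1/1.2045 = 0.8302; α₂ = α₁·K2/[H⁺] = 0.1656
α₁ + 2α₂ = 1.1615
DIC = CA / (α₁ + 2α₂) = 2.39 / 1.1615 = 2.06 mmol/kg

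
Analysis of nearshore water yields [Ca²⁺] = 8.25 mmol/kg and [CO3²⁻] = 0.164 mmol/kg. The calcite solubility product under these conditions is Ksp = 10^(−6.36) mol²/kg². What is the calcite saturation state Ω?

Ω = 3.10

Ksp = 10^(−6.36) = 4.365×10^-7
Ω = [Ca²⁺][CO3²⁻]/Ksp = (8.25×10^-3)(0.164×10^-3) / 4.365×10^-7 = 3.10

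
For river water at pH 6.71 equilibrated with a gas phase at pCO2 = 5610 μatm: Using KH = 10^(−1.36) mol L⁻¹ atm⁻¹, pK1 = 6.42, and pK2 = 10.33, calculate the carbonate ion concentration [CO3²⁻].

[CO3²⁻] = 0.115 μmol/L

[CO2*] = KH · pCO2 = 10^(−1.36) × 5610×10^-6 = 2.449×10^-4 mol/L
α₀ = 1/(1 + K1/[H⁺] + K1K2/[H⁺]²) = 1/(1 + 10^+0.29 + 10^-3.33) = 0.3389
DIC = [CO2*]/α₀ = 2.449×10^-4 / 0.3389 = 0.7225 mmol/L
[CO3²⁻] = α₂·DIC; α₂ = 0.0001585, so [CO3²⁻] = 0.0001585 × 0.7225 = 0.000115 mmol/L = 0.115 μmol/L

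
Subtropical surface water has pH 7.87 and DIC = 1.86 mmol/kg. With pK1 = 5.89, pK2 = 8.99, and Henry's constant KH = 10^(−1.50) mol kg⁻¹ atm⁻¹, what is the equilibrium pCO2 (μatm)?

α₀ = 1 / (1 + K1/[H⁺] + K1K2/[H⁺]²) = 1 / (1 + 10^+1.98 + 10^+0.86)
   = 1 / (1 + 95.499 + 7.2444) = 1/103.74 = 0.009639
[CO2*] = α₀ × DIC = 0.009639 × 1.86 = 0.01793 mmol/kg = 17.93 μmol/kg
pCO2 = [CO2*]/KH = 1.793×10^-5 / 3.162×10^-2 = 567 μatm

pCO2 = 567 μatm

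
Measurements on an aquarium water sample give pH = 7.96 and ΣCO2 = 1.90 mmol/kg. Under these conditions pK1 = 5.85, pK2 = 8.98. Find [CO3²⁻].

[CO3²⁻] = 0.164 mmol/kg

α₂ = 1 / (1 + [H⁺]/K2 + [H⁺]²/(K1K2)) = 1 / (1 + 10^+1.02 + 10^-1.09)
   = 1 / (1 + 10.471 + 0.081283) = 1/11.553 = 0.08656
[CO3²⁻] = α₂ × DIC = 0.08656 × 1.90 = 0.164 mmol/kg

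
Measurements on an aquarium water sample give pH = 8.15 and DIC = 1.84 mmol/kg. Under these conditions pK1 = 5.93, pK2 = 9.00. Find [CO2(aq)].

[CO2*] = 9.66 μmol/kg

α₀ = 1 / (1 + K1/[H⁺] + K1K2/[H⁺]²) = 1 / (1 + 10^+2.22 + 10^+1.37)
   = 1 / (1 + 165.96 + 23.442) = 1/190.40 = 0.005252
[CO2*] = α₀ × DIC = 0.005252 × 1.84 = 0.00966 mmol/kg = 9.66 μmol/kg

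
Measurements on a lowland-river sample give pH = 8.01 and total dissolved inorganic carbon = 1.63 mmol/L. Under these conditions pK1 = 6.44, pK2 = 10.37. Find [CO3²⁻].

[CO3²⁻] = 6.90 μmol/L

α₂ = 1 / (1 + [H⁺]/K2 + [H⁺]²/(K1K2)) = 1 / (1 + 10^+2.36 + 10^+0.79)
   = 1 / (1 + 229.09 + 6.1660) = 1/236.25 = 0.004233
[CO3²⁻] = α₂ × DIC = 0.004233 × 1.63 = 0.00690 mmol/L = 6.90 μmol/L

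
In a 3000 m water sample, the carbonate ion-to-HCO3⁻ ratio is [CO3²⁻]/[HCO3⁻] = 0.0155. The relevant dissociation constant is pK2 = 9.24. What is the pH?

pH = 7.43

From K2 = [H⁺][CO3²⁻]/[HCO3⁻]:  pH = pK2 + log₁₀([CO3²⁻]/[HCO3⁻])
log₁₀(0.0155) = -1.810
pH = 9.24 + (-1.810) = 7.43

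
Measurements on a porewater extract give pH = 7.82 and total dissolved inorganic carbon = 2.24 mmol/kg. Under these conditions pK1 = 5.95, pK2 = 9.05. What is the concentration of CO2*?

[CO2*] = 0.0282 mmol/kg

α₀ = 1 / (1 + K1/[H⁺] + K1K2/[H⁺]²) = 1 / (1 + 10^+1.87 + 10^+0.64)
   = 1 / (1 + 74.131 + 4.3652) = 1/79.496 = 0.01258
[CO2*] = α₀ × DIC = 0.01258 × 2.24 = 0.0282 mmol/kg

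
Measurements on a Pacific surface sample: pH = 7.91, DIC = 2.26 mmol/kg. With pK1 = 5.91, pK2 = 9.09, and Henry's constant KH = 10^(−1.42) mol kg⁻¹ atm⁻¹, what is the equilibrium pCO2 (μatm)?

α₀ = 1 / (1 + K1/[H⁺] + K1K2/[H⁺]²) = 1 / (1 + 10^+2.00 + 10^+0.82)
   = 1 / (1 + 100.00 + 6.6069) = 1/107.61 = 0.009293
[CO2*] = α₀ × DIC = 0.009293 × 2.26 = 0.02100 mmol/kg
pCO2 = [CO2*]/KH = 2.100×10^-5 / 3.802×10^-2 = 552 μatm

pCO2 = 552 μatm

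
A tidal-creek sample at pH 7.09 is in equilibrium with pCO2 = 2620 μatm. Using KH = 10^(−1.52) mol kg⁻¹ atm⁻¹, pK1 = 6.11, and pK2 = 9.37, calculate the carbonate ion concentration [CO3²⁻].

[CO2*] = KH · pCO2 = 10^(−1.52) × 2620×10^-6 = 7.912×10^-5 mol/kg
α₀ = 1/(1 + K1/[H⁺] + K1K2/[H⁺]²) = 1/(1 + 10^+0.98 + 10^-1.30) = 0.09434
DIC = [CO2*]/α₀ = 7.912×10^-5 / 0.09434 = 0.8387 mmol/kg
[CO3²⁻] = α₂·DIC; α₂ = 0.004728, so [CO3²⁻] = 0.004728 × 0.8387 = 0.00397 mmol/kg = 3.97 μmol/kg

[CO3²⁻] = 3.97 μmol/kg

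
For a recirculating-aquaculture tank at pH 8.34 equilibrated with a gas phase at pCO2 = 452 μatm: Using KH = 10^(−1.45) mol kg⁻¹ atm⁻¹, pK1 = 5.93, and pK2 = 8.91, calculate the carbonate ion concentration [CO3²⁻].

[CO3²⁻] = 1.11 mmol/kg

[CO2*] = KH · pCO2 = 10^(−1.45) × 452×10^-6 = 1.604×10^-5 mol/kg
α₀ = 1/(1 + K1/[H⁺] + K1K2/[H⁺]²) = 1/(1 + 10^+2.41 + 10^+1.84) = 0.003056
DIC = [CO2*]/α₀ = 1.604×10^-5 / 0.003056 = 5.248 mmol/kg
[CO3²⁻] = α₂·DIC; α₂ = 0.2114, so [CO3²⁻] = 0.2114 × 5.248 = 1.11 mmol/kg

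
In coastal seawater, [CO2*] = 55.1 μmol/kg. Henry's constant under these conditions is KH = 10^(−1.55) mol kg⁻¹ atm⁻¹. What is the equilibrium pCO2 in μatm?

KH = 10^(−1.55) = 2.818×10^-2 mol kg⁻¹ atm⁻¹
pCO2 = [CO2*]/KH = 55.1×10^-6 / 2.818×10^-2 = 1.96×10^-3 atm = 1960 μatm

pCO2 = 1960 μatm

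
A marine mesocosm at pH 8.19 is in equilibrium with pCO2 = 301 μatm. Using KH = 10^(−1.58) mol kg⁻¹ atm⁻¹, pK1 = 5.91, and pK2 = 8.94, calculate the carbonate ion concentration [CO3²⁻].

[CO2*] = KH · pCO2 = 10^(−1.58) × 301×10^-6 = 7.917×10^-6 mol/kg
α₀ = 1/(1 + K1/[H⁺] + K1K2/[H⁺]²) = 1/(1 + 10^+2.28 + 10^+1.53) = 0.004436
DIC = [CO2*]/α₀ = 7.917×10^-6 / 0.004436 = 1.785 mmol/kg
[CO3²⁻] = α₂·DIC; α₂ = 0.1503, so [CO3²⁻] = 0.1503 × 1.785 = 0.268 mmol/kg

[CO3²⁻] = 0.268 mmol/kg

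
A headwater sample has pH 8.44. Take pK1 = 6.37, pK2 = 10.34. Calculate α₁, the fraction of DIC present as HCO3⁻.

α₁ = 0.979

α₁ = 1 / (1 + [H⁺]/K1 + K2/[H⁺]) = 1 / (1 + 10^-2.07 + 10^-1.90)
   = 1 / (1 + 0.0085114 + 0.012589) = 1/1.0211 = 0.9793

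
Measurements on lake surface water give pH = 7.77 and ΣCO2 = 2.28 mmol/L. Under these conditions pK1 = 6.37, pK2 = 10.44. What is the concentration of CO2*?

α₀ = 1 / (1 + K1/[H⁺] + K1K2/[H⁺]²) = 1 / (1 + 10^+1.40 + 10^-1.27)
   = 1 / (1 + 25.119 + 0.053703) = 1/26.173 = 0.03821
[CO2*] = α₀ × DIC = 0.03821 × 2.28 = 0.0871 mmol/L

[CO2*] = 0.0871 mmol/L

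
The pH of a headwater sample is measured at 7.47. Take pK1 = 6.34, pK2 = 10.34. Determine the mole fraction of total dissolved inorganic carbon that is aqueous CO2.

α₀ = 0.0689

α₀ = 1 / (1 + K1/[H⁺] + K1K2/[H⁺]²) = 1 / (1 + 10^+1.13 + 10^-1.74)
   = 1 / (1 + 13.490 + 0.018197) = 1/14.508 = 0.06893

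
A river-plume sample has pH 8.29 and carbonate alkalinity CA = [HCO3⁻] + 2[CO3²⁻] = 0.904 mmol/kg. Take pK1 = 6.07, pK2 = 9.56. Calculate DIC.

DIC = 0.865 mmol/kg

CA = [HCO3⁻] + 2[CO3²⁻] = (α₁ + 2α₂)·DIC
At pH 8.29: [H⁺]/K1 = 10^-2.22 = 0.0060256, K2/[H⁺] = 10^-1.27 = 0.053703
α₁ = 1/(1 + 0.0060256 + 0.053703) = 1/1.0597 = 0.9436; α₂ = α₁·K2/[H⁺] = 0.05068
α₁ + 2α₂ = 1.0450
DIC = CA / (α₁ + 2α₂) = 0.904 / 1.0450 = 0.865 mmol/kg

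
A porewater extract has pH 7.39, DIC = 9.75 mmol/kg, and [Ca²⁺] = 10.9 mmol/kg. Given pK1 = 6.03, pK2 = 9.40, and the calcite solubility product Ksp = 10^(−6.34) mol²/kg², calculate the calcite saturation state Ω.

Ω = 2.16

α₂ = 1 / (1 + [H⁺]/K2 + [H⁺]²/(K1K2)) = 1 / (1 + 10^+2.01 + 10^+0.65)
   = 1 / (1 + 102.33 + 4.4668) = 1/107.80 = 0.009277
[CO3²⁻] = α₂ × DIC = 0.009277 × 9.75 = 0.09045 mmol/kg
Ksp = 10^(−6.34) = 4.571×10^-7
Ω = [Ca²⁺][CO3²⁻]/Ksp = (10.9×10^-3)(9.045×10^-5) / 4.571×10^-7 = 2.16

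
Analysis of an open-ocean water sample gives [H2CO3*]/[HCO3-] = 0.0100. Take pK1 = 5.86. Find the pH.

From K1 = [H⁺][HCO3-]/[H2CO3*]:  pH = pK1 − log₁₀([H2CO3*]/[HCO3-])
log₁₀(0.0100) = -2.000
pH = 5.86 − (-2.000) = 7.86

pH = 7.86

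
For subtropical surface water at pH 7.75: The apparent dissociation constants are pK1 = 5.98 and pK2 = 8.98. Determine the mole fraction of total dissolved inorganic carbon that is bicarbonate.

α₁ = 0.929

α₁ = 1 / (1 + [H⁺]/K1 + K2/[H⁺]) = 1 / (1 + 10^-1.77 + 10^-1.23)
   = 1 / (1 + 0.016982 + 0.058884) = 1/1.0759 = 0.9295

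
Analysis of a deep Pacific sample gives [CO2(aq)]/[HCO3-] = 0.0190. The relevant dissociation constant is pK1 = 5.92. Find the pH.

pH = 7.64

From K1 = [H⁺][HCO3-]/[CO2(aq)]:  pH = pK1 − log₁₀([CO2(aq)]/[HCO3-])
log₁₀(0.0190) = -1.721
pH = 5.92 − (-1.721) = 7.64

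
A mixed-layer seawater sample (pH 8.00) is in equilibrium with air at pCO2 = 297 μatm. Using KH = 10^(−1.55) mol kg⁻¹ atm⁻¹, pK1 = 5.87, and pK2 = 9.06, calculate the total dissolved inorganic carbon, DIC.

[CO2*] = KH · pCO2 = 10^(−1.55) × 297×10^-6 = 8.371×10^-6 mol/kg
α₀ = 1/(1 + K1/[H⁺] + K1K2/[H⁺]²) = 1/(1 + 10^+2.13 + 10^+1.07) = 0.006773
DIC = [CO2*]/α₀ = 8.371×10^-6 / 0.006773 = 1.24 mmol/kg

DIC = 1.24 mmol/kg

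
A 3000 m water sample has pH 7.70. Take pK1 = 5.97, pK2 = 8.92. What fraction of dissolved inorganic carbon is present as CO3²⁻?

α₂ = 1 / (1 + [H⁺]/K2 + [H⁺]²/(K1K2)) = 1 / (1 + 10^+1.22 + 10^-0.51)
   = 1 / (1 + 16.596 + 0.30903) = 1/17.905 = 0.05585

α₂ = 0.0559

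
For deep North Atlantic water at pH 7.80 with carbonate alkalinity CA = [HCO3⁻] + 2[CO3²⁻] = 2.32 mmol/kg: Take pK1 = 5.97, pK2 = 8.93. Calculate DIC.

DIC = 2.20 mmol/kg

CA = [HCO3⁻] + 2[CO3²⁻] = (α₁ + 2α₂)·DIC
At pH 7.80: [H⁺]/K1 = 10^-1.83 = 0.014791, K2/[H⁺] = 10^-1.13 = 0.074131
α₁ = 1/(1 + 0.014791 + 0.074131) = 1/1.0889 = 0.9183; α₂ = α₁·K2/[H⁺] = 0.06808
α₁ + 2α₂ = 1.0545
DIC = CA / (α₁ + 2α₂) = 2.32 / 1.0545 = 2.20 mmol/kg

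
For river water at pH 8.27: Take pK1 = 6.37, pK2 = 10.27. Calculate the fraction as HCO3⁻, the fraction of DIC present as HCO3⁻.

α₁ = 0.978

α₁ = 1 / (1 + [H⁺]/K1 + K2/[H⁺]) = 1 / (1 + 10^-1.90 + 10^-2.00)
   = 1 / (1 + 0.012589 + 0.010000) = 1/1.0226 = 0.9779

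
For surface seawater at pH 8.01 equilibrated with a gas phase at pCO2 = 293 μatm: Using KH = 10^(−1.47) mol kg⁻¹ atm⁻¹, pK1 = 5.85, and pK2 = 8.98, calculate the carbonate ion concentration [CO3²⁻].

[CO3²⁻] = 0.154 mmol/kg

[CO2*] = KH · pCO2 = 10^(−1.47) × 293×10^-6 = 9.928×10^-6 mol/kg
α₀ = 1/(1 + K1/[H⁺] + K1K2/[H⁺]²) = 1/(1 + 10^+2.16 + 10^+1.19) = 0.006210
DIC = [CO2*]/α₀ = 9.928×10^-6 / 0.006210 = 1.599 mmol/kg
[CO3²⁻] = α₂·DIC; α₂ = 0.09618, so [CO3²⁻] = 0.09618 × 1.599 = 0.154 mmol/kg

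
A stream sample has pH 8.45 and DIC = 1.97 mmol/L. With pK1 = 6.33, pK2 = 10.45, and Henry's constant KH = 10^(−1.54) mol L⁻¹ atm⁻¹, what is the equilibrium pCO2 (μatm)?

α₀ = 1 / (1 + K1/[H⁺] + K1K2/[H⁺]²) = 1 / (1 + 10^+2.12 + 10^+0.12)
   = 1 / (1 + 131.83 + 1.3183) = 1/134.14 = 0.007455
[CO2*] = α₀ × DIC = 0.007455 × 1.97 = 0.01469 mmol/L = 14.69 μmol/L
pCO2 = [CO2*]/KH = 1.469×10^-5 / 2.884×10^-2 = 509 μatm

pCO2 = 509 μatm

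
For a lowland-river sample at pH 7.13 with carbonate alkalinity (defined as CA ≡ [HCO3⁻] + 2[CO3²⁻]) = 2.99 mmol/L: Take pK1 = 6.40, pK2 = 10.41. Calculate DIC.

DIC = 3.54 mmol/L

CA = [HCO3⁻] + 2[CO3²⁻] = (α₁ + 2α₂)·DIC
At pH 7.13: [H⁺]/K1 = 10^-0.73 = 0.18621, K2/[H⁺] = 10^-3.28 = 0.00052481
α₁ = 1/(1 + 0.18621 + 0.00052481) = 1/1.1867 = 0.8426; α₂ = α₁·K2/[H⁺] = 0.0004422
α₁ + 2α₂ = 0.8435
DIC = CA / (α₁ + 2α₂) = 2.99 / 0.8435 = 3.54 mmol/L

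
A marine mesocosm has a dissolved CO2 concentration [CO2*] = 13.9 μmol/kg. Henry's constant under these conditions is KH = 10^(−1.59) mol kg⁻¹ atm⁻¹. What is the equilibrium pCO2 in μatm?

KH = 10^(−1.59) = 2.570×10^-2 mol kg⁻¹ atm⁻¹
pCO2 = [CO2*]/KH = 13.9×10^-6 / 2.570×10^-2 = 5.41×10^-4 atm = 541 μatm

pCO2 = 541 μatm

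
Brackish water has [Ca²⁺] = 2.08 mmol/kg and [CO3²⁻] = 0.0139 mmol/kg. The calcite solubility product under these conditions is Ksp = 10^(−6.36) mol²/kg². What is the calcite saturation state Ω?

Ω = 0.0662

Ksp = 10^(−6.36) = 4.365×10^-7
Ω = [Ca²⁺][CO3²⁻]/Ksp = (2.08×10^-3)(0.0139×10^-3) / 4.365×10^-7 = 0.0662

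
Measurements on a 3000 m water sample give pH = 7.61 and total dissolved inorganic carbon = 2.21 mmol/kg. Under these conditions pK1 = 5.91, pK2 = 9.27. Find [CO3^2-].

[CO3²⁻] = 0.0464 mmol/kg

α₂ = 1 / (1 + [H⁺]/K2 + [H⁺]²/(K1K2)) = 1 / (1 + 10^+1.66 + 10^-0.04)
   = 1 / (1 + 45.709 + 0.91201) = 1/47.621 = 0.02100
[CO3²⁻] = α₂ × DIC = 0.02100 × 2.21 = 0.0464 mmol/kg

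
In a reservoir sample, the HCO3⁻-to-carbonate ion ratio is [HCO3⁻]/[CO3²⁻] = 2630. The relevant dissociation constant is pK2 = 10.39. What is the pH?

From K2 = [H⁺][CO3²⁻]/[HCO3⁻]:  pH = pK2 − log₁₀([HCO3⁻]/[CO3²⁻])
log₁₀(2630) = +3.420
pH = 10.39 − (+3.420) = 6.97

pH = 6.97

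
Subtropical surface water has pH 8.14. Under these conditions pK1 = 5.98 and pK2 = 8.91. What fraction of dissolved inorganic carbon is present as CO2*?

α₀ = 1 / (1 + K1/[H⁺] + K1K2/[H⁺]²) = 1 / (1 + 10^+2.16 + 10^+1.39)
   = 1 / (1 + 144.54 + 24.547) = 1/170.09 = 0.005879

α₀ = 0.00588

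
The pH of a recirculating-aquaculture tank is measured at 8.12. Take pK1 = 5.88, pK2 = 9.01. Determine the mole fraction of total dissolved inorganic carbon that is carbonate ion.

α₂ = 1 / (1 + [H⁺]/K2 + [H⁺]²/(K1K2)) = 1 / (1 + 10^+0.89 + 10^-1.35)
   = 1 / (1 + 7.7625 + 0.044668) = 1/8.8071 = 0.1135

α₂ = 0.114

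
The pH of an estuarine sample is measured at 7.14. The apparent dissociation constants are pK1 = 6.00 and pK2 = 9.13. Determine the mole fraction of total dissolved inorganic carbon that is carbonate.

α₂ = 0.00945

α₂ = 1 / (1 + [H⁺]/K2 + [H⁺]²/(K1K2)) = 1 / (1 + 10^+1.99 + 10^+0.85)
   = 1 / (1 + 97.724 + 7.0795) = 1/105.80 = 0.009452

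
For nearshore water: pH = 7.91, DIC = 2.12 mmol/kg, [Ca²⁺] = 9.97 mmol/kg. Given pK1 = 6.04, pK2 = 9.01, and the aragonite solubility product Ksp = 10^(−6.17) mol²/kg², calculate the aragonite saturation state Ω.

α₂ = 1 / (1 + [H⁺]/K2 + [H⁺]²/(K1K2)) = 1 / (1 + 10^+1.10 + 10^-0.77)
   = 1 / (1 + 12.589 + 0.16982) = 1/13.759 = 0.07268
[CO3²⁻] = α₂ × DIC = 0.07268 × 2.12 = 0.1541 mmol/kg
Ksp = 10^(−6.17) = 6.761×10^-7
Ω = [Ca²⁺][CO3²⁻]/Ksp = (9.97×10^-3)(1.541×10^-4) / 6.761×10^-7 = 2.27

Ω = 2.27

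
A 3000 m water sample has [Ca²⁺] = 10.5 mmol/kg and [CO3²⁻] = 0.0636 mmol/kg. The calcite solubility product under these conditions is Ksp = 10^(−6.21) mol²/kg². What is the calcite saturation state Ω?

Ω = 1.08

Ksp = 10^(−6.21) = 6.166×10^-7
Ω = [Ca²⁺][CO3²⁻]/Ksp = (10.5×10^-3)(0.0636×10^-3) / 6.166×10^-7 = 1.08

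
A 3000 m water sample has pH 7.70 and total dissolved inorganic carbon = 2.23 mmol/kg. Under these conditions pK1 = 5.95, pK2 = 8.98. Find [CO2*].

[CO2*] = 0.0371 mmol/kg

α₀ = 1 / (1 + K1/[H⁺] + K1K2/[H⁺]²) = 1 / (1 + 10^+1.75 + 10^+0.47)
   = 1 / (1 + 56.234 + 2.9512) = 1/60.185 = 0.01662
[CO2*] = α₀ × DIC = 0.01662 × 2.23 = 0.0371 mmol/kg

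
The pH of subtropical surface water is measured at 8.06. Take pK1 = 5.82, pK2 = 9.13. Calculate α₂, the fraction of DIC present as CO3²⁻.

α₂ = 1 / (1 + [H⁺]/K2 + [H⁺]²/(K1K2)) = 1 / (1 + 10^+1.07 + 10^-1.17)
   = 1 / (1 + 11.749 + 0.067608) = 1/12.817 = 0.07802

α₂ = 0.0780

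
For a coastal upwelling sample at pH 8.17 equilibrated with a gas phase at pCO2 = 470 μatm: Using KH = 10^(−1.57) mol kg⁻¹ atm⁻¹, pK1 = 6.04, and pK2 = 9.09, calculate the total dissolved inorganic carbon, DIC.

[CO2*] = KH · pCO2 = 10^(−1.57) × 470×10^-6 = 1.265×10^-5 mol/kg
α₀ = 1/(1 + K1/[H⁺] + K1K2/[H⁺]²) = 1/(1 + 10^+2.13 + 10^+1.21) = 0.006574
DIC = [CO2*]/α₀ = 1.265×10^-5 / 0.006574 = 1.92 mmol/kg

DIC = 1.92 mmol/kg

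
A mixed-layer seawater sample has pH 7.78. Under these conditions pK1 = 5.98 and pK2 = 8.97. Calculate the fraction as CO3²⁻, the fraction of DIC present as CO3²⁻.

α₂ = 1 / (1 + [H⁺]/K2 + [H⁺]²/(K1K2)) = 1 / (1 + 10^+1.19 + 10^-0.61)
   = 1 / (1 + 15.488 + 0.24547) = 1/16.734 = 0.05976

α₂ = 0.0598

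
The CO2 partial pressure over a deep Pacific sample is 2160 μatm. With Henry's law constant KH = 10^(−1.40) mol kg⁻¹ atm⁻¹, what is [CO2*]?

[CO2*] = 86.0 μmol/kg

KH = 10^(−1.40) = 3.981×10^-2 mol kg⁻¹ atm⁻¹
[CO2*] = KH · pCO2 = 3.981×10^-2 × 2160×10^-6 atm = 8.60×10^-5 mol/kg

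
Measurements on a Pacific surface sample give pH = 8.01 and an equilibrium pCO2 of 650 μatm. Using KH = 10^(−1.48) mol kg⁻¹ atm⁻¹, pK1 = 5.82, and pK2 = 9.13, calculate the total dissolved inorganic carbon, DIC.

[CO2*] = KH · pCO2 = 10^(−1.48) × 650×10^-6 = 2.152×10^-5 mol/kg
α₀ = 1/(1 + K1/[H⁺] + K1K2/[H⁺]²) = 1/(1 + 10^+2.19 + 10^+1.07) = 0.005965
DIC = [CO2*]/α₀ = 2.152×10^-5 / 0.005965 = 3.61 mmol/kg

DIC = 3.61 mmol/kg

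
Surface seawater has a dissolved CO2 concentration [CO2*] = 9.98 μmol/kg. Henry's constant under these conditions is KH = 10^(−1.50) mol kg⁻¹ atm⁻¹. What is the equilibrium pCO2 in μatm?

pCO2 = 316 μatm

KH = 10^(−1.50) = 3.162×10^-2 mol kg⁻¹ atm⁻¹
pCO2 = [CO2*]/KH = 9.98×10^-6 / 3.162×10^-2 = 3.16×10^-4 atm = 316 μatm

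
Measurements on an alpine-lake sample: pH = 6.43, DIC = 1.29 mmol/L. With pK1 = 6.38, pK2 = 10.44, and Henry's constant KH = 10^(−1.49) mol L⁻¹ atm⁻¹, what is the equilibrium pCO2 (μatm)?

α₀ = 1 / (1 + K1/[H⁺] + K1K2/[H⁺]²) = 1 / (1 + 10^+0.05 + 10^-3.96)
   = 1 / (1 + 1.1220 + 0.00010965) = 1/2.1221 = 0.4712
[CO2*] = α₀ × DIC = 0.4712 × 1.29 = 0.6079 mmol/L
pCO2 = [CO2*]/KH = 6.079×10^-4 / 3.236×10^-2 = 1.88×10^4 μatm

pCO2 = 1.88×10^4 μatm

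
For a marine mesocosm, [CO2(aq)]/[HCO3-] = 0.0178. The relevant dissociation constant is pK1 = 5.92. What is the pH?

pH = 7.67

From K1 = [H⁺][HCO3-]/[CO2(aq)]:  pH = pK1 − log₁₀([CO2(aq)]/[HCO3-])
log₁₀(0.0178) = -1.750
pH = 5.92 − (-1.750) = 7.67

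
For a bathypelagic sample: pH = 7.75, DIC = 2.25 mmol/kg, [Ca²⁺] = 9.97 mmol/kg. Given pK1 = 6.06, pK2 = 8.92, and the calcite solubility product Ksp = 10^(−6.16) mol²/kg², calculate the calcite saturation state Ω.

α₂ = 1 / (1 + [H⁺]/K2 + [H⁺]²/(K1K2)) = 1 / (1 + 10^+1.17 + 10^-0.52)
   = 1 / (1 + 14.791 + 0.30200) = 1/16.093 = 0.06214
[CO3²⁻] = α₂ × DIC = 0.06214 × 2.25 = 0.1398 mmol/kg
Ksp = 10^(−6.16) = 6.918×10^-7
Ω = [Ca²⁺][CO3²⁻]/Ksp = (9.97×10^-3)(1.398×10^-4) / 6.918×10^-7 = 2.01

Ω = 2.01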